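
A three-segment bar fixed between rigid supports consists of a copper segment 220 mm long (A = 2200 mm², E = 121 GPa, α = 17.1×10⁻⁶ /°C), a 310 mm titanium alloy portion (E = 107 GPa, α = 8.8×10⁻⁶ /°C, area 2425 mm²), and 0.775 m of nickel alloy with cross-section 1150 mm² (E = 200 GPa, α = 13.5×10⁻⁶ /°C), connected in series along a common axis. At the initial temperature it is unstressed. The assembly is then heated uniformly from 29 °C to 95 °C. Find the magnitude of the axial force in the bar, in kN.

P ≈ 208 kN (compressive)

If the supports were absent, the total length change would be Σ αᵢΔT Lᵢ = 17.1×10⁻⁶×66×220 + 8.8×10⁻⁶×66×310 + 13.5×10⁻⁶×66×775 = 1.119 mm.
Since the ends are fixed, an axial force P builds up, equal in every segment, with P · Σ Lᵢ/(AᵢEᵢ) = δ_free.
Σ Lᵢ/(AᵢEᵢ) = 220/(2200×121×10³) + 310/(2425×107×10³) + 775/(1150×200×10³) = 5.391×10⁻⁶ mm/N.
So P = 1.119 / 5.391×10⁻⁶ = 207.6 kN, compressive.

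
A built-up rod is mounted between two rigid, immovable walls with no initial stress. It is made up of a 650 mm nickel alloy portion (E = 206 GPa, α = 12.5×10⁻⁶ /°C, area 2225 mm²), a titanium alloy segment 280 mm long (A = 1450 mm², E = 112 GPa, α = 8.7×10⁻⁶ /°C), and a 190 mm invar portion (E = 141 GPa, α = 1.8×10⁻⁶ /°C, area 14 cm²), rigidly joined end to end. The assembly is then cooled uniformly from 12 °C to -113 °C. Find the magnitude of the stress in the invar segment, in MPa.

With the walls removed the bar would change length by δ_free = Σ αᵢΔT Lᵢ = 12.5×10⁻⁶×125×650 + 8.7×10⁻⁶×125×280 + 1.8×10⁻⁶×125×190 = 1.363 mm.
The walls prevent any net length change, so an axial force P (same in every segment) develops. Compatibility: P · Σ Lᵢ/(AᵢEᵢ) = δ_free.
Σ Lᵢ/(AᵢEᵢ) = 650/(2225×206×10³) + 280/(1450×112×10³) + 190/(1400×141×10³) = 4.105×10⁻⁶ mm/N.
P = 1.363 / 4.105×10⁻⁶ = 332000 N = 332 kN, tensile.
σ_{invar} = P / A = 332000 / 1400 = 237.2 MPa.

σ ≈ 237 MPa (tensile)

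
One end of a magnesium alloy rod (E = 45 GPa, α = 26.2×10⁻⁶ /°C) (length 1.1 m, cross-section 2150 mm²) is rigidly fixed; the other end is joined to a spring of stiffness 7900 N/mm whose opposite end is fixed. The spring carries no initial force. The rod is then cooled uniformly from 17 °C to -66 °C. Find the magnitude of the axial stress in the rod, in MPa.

If the spring were absent the rod would shorten by αΔT L = 26.2×10⁻⁶ × 83 × 1100 = 2.392 mm.
Let P be the tensile force in the spring. The rod extends elastically by PL/(AE) and the spring stretches by P/k; together these equal δ_free.
P [ L/(AE) + 1/k ] = δ_free → P [ 1100/(2150×45×10³) + 1/(7900) ] = 2.392.
P = 2.392 / 0.000138 = 17340 N.
σ = P/A = 17340/2150 = 8.065 MPa.

σ ≈ 8.07 MPa (tensile)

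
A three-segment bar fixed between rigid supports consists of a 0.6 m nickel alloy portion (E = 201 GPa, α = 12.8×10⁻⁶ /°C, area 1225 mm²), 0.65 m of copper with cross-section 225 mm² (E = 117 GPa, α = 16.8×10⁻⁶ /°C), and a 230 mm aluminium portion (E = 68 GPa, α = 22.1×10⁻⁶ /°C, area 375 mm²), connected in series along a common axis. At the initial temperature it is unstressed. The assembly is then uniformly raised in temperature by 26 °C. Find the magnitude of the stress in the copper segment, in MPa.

With the walls removed the bar would change length by δ_free = Σ αᵢΔT Lᵢ = 12.8×10⁻⁶×26×600 + 16.8×10⁻⁶×26×650 + 22.1×10⁻⁶×26×230 = 0.6158 mm.
The rigid supports impose zero overall length change; the single axial force P common to all segments must satisfy P Σ Lᵢ/(AᵢEᵢ) = δ_free.
The series flexibility is Σ Lᵢ/(AᵢEᵢ) = 600/(1225×201×10³) + 650/(225×117×10³) + 230/(375×68×10³) = 3.615×10⁻⁵ mm/N.
So P = 0.6158 / 3.615×10⁻⁵ = 17.03 kN, compressive.
σ_{copper} = P / A = 17030 / 225 = 75.71 MPa.

σ ≈ 75.7 MPa (compressive)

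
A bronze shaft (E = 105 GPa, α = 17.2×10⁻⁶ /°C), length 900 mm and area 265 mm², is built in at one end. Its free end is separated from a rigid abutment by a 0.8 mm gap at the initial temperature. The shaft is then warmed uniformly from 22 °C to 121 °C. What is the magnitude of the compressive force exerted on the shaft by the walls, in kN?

P ≈ 22.6 kN

Free thermal elongation = αΔT L = 17.2×10⁻⁶ × 99 × 900 = 1.533 mm.
After closing the 0.8 mm clearance, 1.533 − 0.8 = 0.7325 mm of expansion remains to be suppressed by the wall.
That suppressed elongation corresponds to σ = E·Δ/L = 105×10³ × 0.7325/900 = 85.46 MPa.
P = σA = 85.46 × 265 = 22.65 kN.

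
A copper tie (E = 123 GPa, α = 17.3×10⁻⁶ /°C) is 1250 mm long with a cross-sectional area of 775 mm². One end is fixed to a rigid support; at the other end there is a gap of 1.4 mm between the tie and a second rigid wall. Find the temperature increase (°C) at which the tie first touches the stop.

ΔT ≈ 64.7 °C

Contact occurs when the free expansion equals the gap: αΔT L = 1.4 mm.
So ΔT = g/(αL) = 1.4/(17.3×10⁻⁶ × 1250) = 64.74 °C.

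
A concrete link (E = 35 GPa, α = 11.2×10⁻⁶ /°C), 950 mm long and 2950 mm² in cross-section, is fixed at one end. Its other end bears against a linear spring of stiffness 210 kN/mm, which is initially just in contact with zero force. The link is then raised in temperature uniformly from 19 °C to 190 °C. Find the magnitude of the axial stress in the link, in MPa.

σ ≈ 44.2 MPa (compressive)

The unrestrained thermal change is αΔT L = 11.2×10⁻⁶ × 171 × 950 = 1.819 mm.
Let P be the compressive force at the spring. The link shortens elastically by PL/(AE) and the spring compresses by P/k; together these equal δ_free.
P [ L/(AE) + 1/k ] = δ_free → P [ 950/(2950×35×10³) + 1/(210×10³) ] = 1.819.
P = 1.819 / 1.396×10⁻⁵ = 130300 N.
σ = P/A = 130300/2950 = 44.17 MPa.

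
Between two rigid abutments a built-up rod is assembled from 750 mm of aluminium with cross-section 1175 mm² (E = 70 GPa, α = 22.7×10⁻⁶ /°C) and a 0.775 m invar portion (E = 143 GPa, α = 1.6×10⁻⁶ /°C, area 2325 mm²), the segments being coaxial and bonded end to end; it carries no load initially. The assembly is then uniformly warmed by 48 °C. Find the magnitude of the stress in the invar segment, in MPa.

σ ≈ 32.9 MPa (compressive)

If the supports were absent, the total length change would be Σ αᵢΔT Lᵢ = 22.7×10⁻⁶×48×750 + 1.6×10⁻⁶×48×775 = 0.8767 mm.
Since the ends are fixed, an axial force P builds up, equal in every segment, with P · Σ Lᵢ/(AᵢEᵢ) = δ_free.
The series flexibility is Σ Lᵢ/(AᵢEᵢ) = 750/(1175×70×10³) + 775/(2325×143×10³) = 1.145×10⁻⁵ mm/N.
So P = 0.8767 / 1.145×10⁻⁵ = 76.57 kN, compressive.
σ_{invar} = P / A = 76570 / 2325 = 32.93 MPa.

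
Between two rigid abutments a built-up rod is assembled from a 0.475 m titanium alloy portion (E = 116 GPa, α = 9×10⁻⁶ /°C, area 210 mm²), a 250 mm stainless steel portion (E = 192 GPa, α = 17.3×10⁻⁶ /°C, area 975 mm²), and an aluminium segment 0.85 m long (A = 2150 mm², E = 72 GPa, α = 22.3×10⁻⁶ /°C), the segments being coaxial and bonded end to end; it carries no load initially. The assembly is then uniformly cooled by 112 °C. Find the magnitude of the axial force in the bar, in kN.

P ≈ 117 kN (tensile)

Free thermal contraction of the whole bar: Σ αᵢΔT Lᵢ = 9×10⁻⁶×112×475 + 17.3×10⁻⁶×112×250 + 22.3×10⁻⁶×112×850 = 3.086 mm.
The rigid supports impose zero overall length change; the single axial force P common to all segments must satisfy P Σ Lᵢ/(AᵢEᵢ) = δ_free.
The series flexibility is Σ Lᵢ/(AᵢEᵢ) = 475/(210×116×10³) + 250/(975×192×10³) + 850/(2150×72×10³) = 2.633×10⁻⁵ mm/N.
P = 3.086 / 2.633×10⁻⁵ = 117200 N = 117.2 kN, tensile.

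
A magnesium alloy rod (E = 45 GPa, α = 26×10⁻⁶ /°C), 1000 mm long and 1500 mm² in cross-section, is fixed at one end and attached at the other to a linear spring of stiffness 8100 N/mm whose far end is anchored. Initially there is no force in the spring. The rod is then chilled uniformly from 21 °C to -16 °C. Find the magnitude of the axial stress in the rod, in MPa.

If the spring were absent the rod would shorten by αΔT L = 26×10⁻⁶ × 37 × 1000 = 0.962 mm.
Let P be the tensile force in the spring. The rod extends elastically by PL/(AE) and the spring stretches by P/k; together these equal δ_free.
P [ L/(AE) + 1/k ] = δ_free → P [ 1000/(1500×45×10³) + 1/(8100) ] = 0.962.
P = 0.962 / 0.0001383 = 6957 N.
σ = P/A = 6957/1500 = 4.638 MPa.

σ ≈ 4.64 MPa (tensile)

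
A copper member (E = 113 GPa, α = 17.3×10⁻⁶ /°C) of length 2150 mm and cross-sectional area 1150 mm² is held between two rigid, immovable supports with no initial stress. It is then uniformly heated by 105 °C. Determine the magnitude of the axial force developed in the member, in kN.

P ≈ 236 kN (compressive)

Full restraint means ε = 0, so the stress is σ = EαΔT = 113×10³ × 17.3×10⁻⁶ × 105 = 205.3 MPa.
Axial force P = σA = 205.3 × 1150 = 236100 N = 236.1 kN, compressive.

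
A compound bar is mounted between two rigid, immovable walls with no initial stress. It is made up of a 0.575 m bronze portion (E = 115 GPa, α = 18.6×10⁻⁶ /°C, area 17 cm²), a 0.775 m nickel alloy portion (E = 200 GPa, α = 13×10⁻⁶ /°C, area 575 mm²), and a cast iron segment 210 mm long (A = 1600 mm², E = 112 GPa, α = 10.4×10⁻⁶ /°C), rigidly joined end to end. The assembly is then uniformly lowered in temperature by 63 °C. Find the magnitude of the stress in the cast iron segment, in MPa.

If the supports were absent, the total length change would be Σ αᵢΔT Lᵢ = 18.6×10⁻⁶×63×575 + 13×10⁻⁶×63×775 + 10.4×10⁻⁶×63×210 = 1.446 mm.
The rigid supports impose zero overall length change; the single axial force P common to all segments must satisfy P Σ Lᵢ/(AᵢEᵢ) = δ_free.
The series flexibility is Σ Lᵢ/(AᵢEᵢ) = 575/(1700×115×10³) + 775/(575×200×10³) + 210/(1600×112×10³) = 1.085×10⁻⁵ mm/N.
So P = 1.446 / 1.085×10⁻⁵ = 133.3 kN, tensile.
σ_{cast iron} = P / A = 133300 / 1600 = 83.28 MPa.

σ ≈ 83.3 MPa (tensile)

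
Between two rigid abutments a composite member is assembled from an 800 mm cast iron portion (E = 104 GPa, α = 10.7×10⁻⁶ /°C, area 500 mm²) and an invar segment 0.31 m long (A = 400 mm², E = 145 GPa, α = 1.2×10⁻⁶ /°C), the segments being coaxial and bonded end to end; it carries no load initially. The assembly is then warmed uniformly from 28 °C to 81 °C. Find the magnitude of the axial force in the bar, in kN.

P ≈ 22.8 kN (compressive)

Free thermal expansion of the whole bar: Σ αᵢΔT Lᵢ = 10.7×10⁻⁶×53×800 + 1.2×10⁻⁶×53×310 = 0.4734 mm.
The walls prevent any net length change, so an axial force P (same in every segment) develops. Compatibility: P · Σ Lᵢ/(AᵢEᵢ) = δ_free.
Σ Lᵢ/(AᵢEᵢ) = 800/(500×104×10³) + 310/(400×145×10³) = 2.073×10⁻⁵ mm/N.
Hence P = δ_free / Σ(L/AE) = 0.4734/2.073×10⁻⁵ = 22.84 kN (compressive).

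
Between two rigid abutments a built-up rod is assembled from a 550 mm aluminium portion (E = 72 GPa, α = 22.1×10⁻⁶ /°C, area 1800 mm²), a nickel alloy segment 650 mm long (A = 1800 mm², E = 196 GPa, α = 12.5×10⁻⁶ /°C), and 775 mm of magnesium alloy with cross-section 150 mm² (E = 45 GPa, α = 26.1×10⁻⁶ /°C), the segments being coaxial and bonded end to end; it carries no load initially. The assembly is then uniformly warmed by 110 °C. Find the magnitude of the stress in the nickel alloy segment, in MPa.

If the supports were absent, the total length change would be Σ αᵢΔT Lᵢ = 22.1×10⁻⁶×110×550 + 12.5×10⁻⁶×110×650 + 26.1×10⁻⁶×110×775 = 4.456 mm.
The rigid supports impose zero overall length change; the single axial force P common to all segments must satisfy P Σ Lᵢ/(AᵢEᵢ) = δ_free.
The series flexibility is Σ Lᵢ/(AᵢEᵢ) = 550/(1800×72×10³) + 650/(1800×196×10³) + 775/(150×45×10³) = 0.0001209 mm/N.
Hence P = δ_free / Σ(L/AE) = 4.456/0.0001209 = 36.86 kN (compressive).
σ_{nickel alloy} = P / A = 36860 / 1800 = 20.48 MPa.

σ ≈ 20.5 MPa (compressive)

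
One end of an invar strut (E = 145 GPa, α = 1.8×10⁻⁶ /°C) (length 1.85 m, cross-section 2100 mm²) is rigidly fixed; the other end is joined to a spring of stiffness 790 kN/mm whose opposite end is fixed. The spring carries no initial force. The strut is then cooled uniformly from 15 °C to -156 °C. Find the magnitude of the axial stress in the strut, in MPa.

If the spring were absent the strut would shorten by αΔT L = 1.8×10⁻⁶ × 171 × 1850 = 0.5694 mm.
Let P be the tensile force in the spring. The strut extends elastically by PL/(AE) and the spring stretches by P/k; together these equal δ_free.
So P = δ_free / [L/(AE) + 1/k] = 0.5694 / [ 1850/(2100×145×10³) + 1/(790×10³) ].
P = 0.5694 / 7.341×10⁻⁶ = 77560 N.
σ = P/A = 77560/2100 = 36.94 MPa.

σ ≈ 36.9 MPa (tensile)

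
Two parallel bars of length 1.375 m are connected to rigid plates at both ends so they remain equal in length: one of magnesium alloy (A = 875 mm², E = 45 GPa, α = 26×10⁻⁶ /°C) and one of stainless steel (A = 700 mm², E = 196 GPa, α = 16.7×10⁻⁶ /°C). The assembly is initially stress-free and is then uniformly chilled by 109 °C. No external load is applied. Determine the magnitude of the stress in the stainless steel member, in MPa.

Both members must finish at the same length. With the larger α, the magnesium alloy tends to over-contract; the plates restrain it, putting the magnesium alloy in tension and the stainless steel in compression. With no external load the two internal forces are equal and opposite, magnitude P.
Setting the final lengths equal and cancelling L: (α₁ − α₂)ΔT = P/(A₁E₁) + P/(A₂E₂).
|α₁ − α₂|·ΔT = 9.3×10⁻⁶ × 109 = 0.001014.
1/(A₁E₁) + 1/(A₂E₂) = 1/(875×45×10³) + 1/(700×196×10³) = 3.269×10⁻⁸ N⁻¹.
P = 0.001014 / 3.269×10⁻⁸ = 31010 N = 31.01 kN.
σ_{stainless steel} = P/A₂ = 31010/700 = 44.31 MPa, compressive.

σ ≈ 44.3 MPa (compressive)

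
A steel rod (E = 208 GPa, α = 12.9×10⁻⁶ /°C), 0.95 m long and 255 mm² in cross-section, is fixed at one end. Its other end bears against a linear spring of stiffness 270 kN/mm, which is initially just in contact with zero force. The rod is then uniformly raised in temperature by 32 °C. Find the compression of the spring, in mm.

δ ≈ 0.0672 mm

Free thermal expansion: δ_free = αΔT L = 12.9×10⁻⁶ × 32 × 950 = 0.3922 mm.
With a force P in the spring, the elastic change of the rod is PL/(AE) and that of the spring is P/k; compatibility requires their sum to equal δ_free.
P [ L/(AE) + 1/k ] = δ_free → P [ 950/(255×208×10³) + 1/(270×10³) ] = 0.3922.
P = 0.3922 / 2.161×10⁻⁵ = 18140 N.
Spring compression = P/k = 18140/(270×10³) = 0.0672 mm.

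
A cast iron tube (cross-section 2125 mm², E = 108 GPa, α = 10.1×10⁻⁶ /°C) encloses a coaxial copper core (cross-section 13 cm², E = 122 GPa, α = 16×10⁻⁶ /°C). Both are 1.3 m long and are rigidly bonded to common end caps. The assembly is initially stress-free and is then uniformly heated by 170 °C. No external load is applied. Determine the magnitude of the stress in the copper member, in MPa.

Both members must finish at the same length. With the larger α, the copper tends to over-expand; the plates restrain it, putting the copper in compression and the cast iron in tension. With no external load the two internal forces are equal and opposite, magnitude P.
Compatibility of the two members (thermal + elastic change equal): (α₁ − α₂)ΔT = P·[1/(A₁E₁) + 1/(A₂E₂)].
|α₁ − α₂|·ΔT = 5.9×10⁻⁶ × 170 = 0.001003.
1/(A₁E₁) + 1/(A₂E₂) = 1/(2125×108×10³) + 1/(1300×122×10³) = 1.066×10⁻⁸ N⁻¹.
P = 0.001003 / 1.066×10⁻⁸ = 94070 N = 94.07 kN.
σ_{copper} = P/A₂ = 94070/1300 = 72.36 MPa, compressive.

σ ≈ 72.4 MPa (compressive)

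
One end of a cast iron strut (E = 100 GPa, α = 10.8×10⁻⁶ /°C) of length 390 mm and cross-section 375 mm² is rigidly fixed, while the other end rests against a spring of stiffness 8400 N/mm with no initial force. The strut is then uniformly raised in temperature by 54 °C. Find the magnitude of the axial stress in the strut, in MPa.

σ ≈ 4.69 MPa (compressive)

The unrestrained thermal change is αΔT L = 10.8×10⁻⁶ × 54 × 390 = 0.2274 mm.
Let P be the compressive force at the spring. The strut shortens elastically by PL/(AE) and the spring compresses by P/k; together these equal δ_free.
P [ L/(AE) + 1/k ] = δ_free → P [ 390/(375×100×10³) + 1/(8400) ] = 0.2274.
P = 0.2274 / 0.0001294 = 1757 N.
σ = P/A = 1757/375 = 4.686 MPa.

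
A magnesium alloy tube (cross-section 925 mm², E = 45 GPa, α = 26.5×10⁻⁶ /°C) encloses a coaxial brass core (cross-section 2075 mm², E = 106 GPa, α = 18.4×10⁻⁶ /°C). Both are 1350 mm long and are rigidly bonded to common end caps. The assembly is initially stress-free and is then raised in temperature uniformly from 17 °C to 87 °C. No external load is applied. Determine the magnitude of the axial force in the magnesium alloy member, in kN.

The magnesium alloy has the larger α, so on heating it would change length more than the brass if both were free. The rigid plates force a common final length, so the magnesium alloy is put into compression and the brass into tension, with equal and opposite forces P (no external load).
Equating the net (thermal + elastic) strains gives |α₁ − α₂|·ΔT = P·[1/(A₁E₁) + 1/(A₂E₂)].
|α₁ − α₂|·ΔT = 8.1×10⁻⁶ × 70 = 0.000567.
1/(A₁E₁) + 1/(A₂E₂) = 1/(925×45×10³) + 1/(2075×106×10³) = 2.857×10⁻⁸ N⁻¹.
So P = 0.000567 / 2.857×10⁻⁸ = 19.85 kN.

P ≈ 19.8 kN (compressive in the magnesium alloy)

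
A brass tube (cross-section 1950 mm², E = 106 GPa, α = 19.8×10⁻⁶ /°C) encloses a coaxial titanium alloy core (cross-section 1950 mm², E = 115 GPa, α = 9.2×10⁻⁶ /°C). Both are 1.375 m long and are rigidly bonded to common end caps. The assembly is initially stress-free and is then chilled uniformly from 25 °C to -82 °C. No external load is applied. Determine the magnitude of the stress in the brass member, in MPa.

σ ≈ 62.6 MPa (tensile)

The brass has the larger α, so on cooling it would change length more than the titanium alloy if both were free. The rigid plates force a common final length, so the brass is put into tension and the titanium alloy into compression, with equal and opposite forces P (no external load).
Compatibility of the two members (thermal + elastic change equal): (α₁ − α₂)ΔT = P·[1/(A₁E₁) + 1/(A₂E₂)].
|α₁ − α₂|·ΔT = 10.6×10⁻⁶ × 107 = 0.001134.
1/(A₁E₁) + 1/(A₂E₂) = 1/(1950×106×10³) + 1/(1950×115×10³) = 9.297×10⁻⁹ N⁻¹.
P = 0.001134 / 9.297×10⁻⁹ = 122000 N = 122 kN.
σ_{brass} = P/A₁ = 122000/1950 = 62.56 MPa, tensile.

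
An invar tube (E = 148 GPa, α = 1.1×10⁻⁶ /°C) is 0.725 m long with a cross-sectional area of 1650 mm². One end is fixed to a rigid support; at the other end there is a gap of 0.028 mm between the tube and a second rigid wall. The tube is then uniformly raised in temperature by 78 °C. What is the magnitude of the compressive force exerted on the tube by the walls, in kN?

If the wall were absent the tube would grow by αΔT L = 1.1×10⁻⁶ × 78 × 725 = 0.0622 mm.
The gap closes (δ_free > 0.028 mm) and the wall then resists a further 0.0622 − 0.028 = 0.0342 mm of expansion.
That suppressed elongation corresponds to σ = E·Δ/L = 148×10³ × 0.0342/725 = 6.983 MPa.
P = σA = 6.983 × 1650 = 11.52 kN.

P ≈ 11.5 kN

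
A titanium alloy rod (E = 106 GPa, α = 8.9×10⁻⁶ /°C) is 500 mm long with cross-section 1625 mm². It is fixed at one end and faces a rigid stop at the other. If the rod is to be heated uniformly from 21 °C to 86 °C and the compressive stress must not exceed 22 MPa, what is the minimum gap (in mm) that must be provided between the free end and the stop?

g ≈ 0.185 mm

Free expansion if unrestrained: δ_free = αΔT L = 8.9×10⁻⁶ × 65 × 500 = 0.2893 mm.
A stress of 22 MPa corresponds to the wall pushing the rod back by σL/E = 22×500/(106×10³) = 0.1038 mm.
So the gap has to take up the difference, g_min = δ_free − σL/E = 0.2893 − 0.1038 = 0.1855 mm.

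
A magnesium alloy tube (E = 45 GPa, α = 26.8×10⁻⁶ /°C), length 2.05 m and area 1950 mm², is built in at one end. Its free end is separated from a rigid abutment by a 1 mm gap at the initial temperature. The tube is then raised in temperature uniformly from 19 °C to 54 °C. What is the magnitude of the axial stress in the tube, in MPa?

Free thermal elongation = αΔT L = 26.8×10⁻⁶ × 35 × 2050 = 1.923 mm.
After closing the 1 mm clearance, 1.923 − 1 = 0.9229 mm of expansion remains to be suppressed by the wall.
That suppressed elongation corresponds to σ = E·Δ/L = 45×10³ × 0.9229/2050 = 20.26 MPa.

σ ≈ 20.3 MPa (compressive)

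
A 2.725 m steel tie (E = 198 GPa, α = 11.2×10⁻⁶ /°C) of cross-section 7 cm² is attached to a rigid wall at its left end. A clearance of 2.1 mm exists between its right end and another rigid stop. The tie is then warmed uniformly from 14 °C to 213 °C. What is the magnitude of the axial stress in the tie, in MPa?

Unrestrained expansion: δ_free = αΔT L = 11.2×10⁻⁶ × 199 × 2725 = 6.073 mm.
This exceeds the 2.1 mm gap, so the wall pushes back. The portion of expansion that must be recovered elastically is δ_free − gap = 6.073 − 2.1 = 3.973 mm.
Compatibility: PL/(AE) = 3.973 mm, so σ = P/A = E × (3.973/2725) = 288.7 MPa.

σ ≈ 289 MPa (compressive)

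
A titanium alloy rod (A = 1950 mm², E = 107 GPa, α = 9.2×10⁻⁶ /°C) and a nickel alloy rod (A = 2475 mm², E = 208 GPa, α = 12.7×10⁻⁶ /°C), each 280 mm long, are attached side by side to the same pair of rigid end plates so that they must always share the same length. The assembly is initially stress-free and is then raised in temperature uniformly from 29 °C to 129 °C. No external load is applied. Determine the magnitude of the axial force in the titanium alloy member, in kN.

P ≈ 52 kN (tensile in the titanium alloy)

Equilibrium of a rigid end plate with no external load gives equal and opposite internal forces ±P in the two members. Since α_{nickel alloy} > α_{titanium alloy}, heating drives the nickel alloy into compression and the titanium alloy into tension.
Setting the final lengths equal and cancelling L: (α₁ − α₂)ΔT = P/(A₁E₁) + P/(A₂E₂).
|α₁ − α₂|·ΔT = 3.5×10⁻⁶ × 100 = 0.00035.
1/(A₁E₁) + 1/(A₂E₂) = 1/(1950×107×10³) + 1/(2475×208×10³) = 6.735×10⁻⁹ N⁻¹.
P = 0.00035 / 6.735×10⁻⁹ = 51970 N = 51.97 kN.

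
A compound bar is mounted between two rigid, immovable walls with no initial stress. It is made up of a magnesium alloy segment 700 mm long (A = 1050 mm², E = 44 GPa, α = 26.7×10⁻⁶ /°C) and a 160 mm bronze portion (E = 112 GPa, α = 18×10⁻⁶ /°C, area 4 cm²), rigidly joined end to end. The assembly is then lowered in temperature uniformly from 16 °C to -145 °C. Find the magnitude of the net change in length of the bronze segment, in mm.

|ΔL| ≈ 0.199 mm

Free thermal contraction of the whole bar: Σ αᵢΔT Lᵢ = 26.7×10⁻⁶×161×700 + 18×10⁻⁶×161×160 = 3.473 mm.
The walls prevent any net length change, so an axial force P (same in every segment) develops. Compatibility: P · Σ Lᵢ/(AᵢEᵢ) = δ_free.
The series flexibility is Σ Lᵢ/(AᵢEᵢ) = 700/(1050×44×10³) + 160/(400×112×10³) = 1.872×10⁻⁵ mm/N.
P = 3.473 / 1.872×10⁻⁵ = 185500 N = 185.5 kN, tensile.
For the bronze segment, free thermal change = 18×10⁻⁶×161×160 = 0.4637 mm and elastic change from P = 185500×160/(400×112×10³) = 0.6624 mm; these oppose, so the net change is 0.199 mm (segment lengthens).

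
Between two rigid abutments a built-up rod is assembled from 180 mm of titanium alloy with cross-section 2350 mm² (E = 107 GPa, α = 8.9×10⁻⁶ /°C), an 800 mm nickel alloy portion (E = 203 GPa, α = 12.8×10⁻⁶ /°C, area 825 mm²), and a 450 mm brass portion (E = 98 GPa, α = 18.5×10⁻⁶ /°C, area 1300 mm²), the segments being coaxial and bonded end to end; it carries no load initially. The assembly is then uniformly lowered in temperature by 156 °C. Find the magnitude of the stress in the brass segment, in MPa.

σ ≈ 268 MPa (tensile)

With the walls removed the bar would change length by δ_free = Σ αᵢΔT Lᵢ = 8.9×10⁻⁶×156×180 + 12.8×10⁻⁶×156×800 + 18.5×10⁻⁶×156×450 = 3.146 mm.
Since the ends are fixed, an axial force P builds up, equal in every segment, with P · Σ Lᵢ/(AᵢEᵢ) = δ_free.
Σ Lᵢ/(AᵢEᵢ) = 180/(2350×107×10³) + 800/(825×203×10³) + 450/(1300×98×10³) = 9.025×10⁻⁶ mm/N.
Hence P = δ_free / Σ(L/AE) = 3.146/9.025×10⁻⁶ = 348.6 kN (tensile).
σ_{brass} = P / A = 348600 / 1300 = 268.2 MPa.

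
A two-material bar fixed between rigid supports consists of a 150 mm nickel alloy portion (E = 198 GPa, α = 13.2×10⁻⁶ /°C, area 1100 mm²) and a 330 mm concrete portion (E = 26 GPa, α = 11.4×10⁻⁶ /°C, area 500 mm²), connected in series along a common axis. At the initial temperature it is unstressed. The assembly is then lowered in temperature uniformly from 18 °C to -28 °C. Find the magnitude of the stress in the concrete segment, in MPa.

With the walls removed the bar would change length by δ_free = Σ αᵢΔT Lᵢ = 13.2×10⁻⁶×46×150 + 11.4×10⁻⁶×46×330 = 0.2641 mm.
The rigid supports impose zero overall length change; the single axial force P common to all segments must satisfy P Σ Lᵢ/(AᵢEᵢ) = δ_free.
The series flexibility is Σ Lᵢ/(AᵢEᵢ) = 150/(1100×198×10³) + 330/(500×26×10³) = 2.607×10⁻⁵ mm/N.
Hence P = δ_free / Σ(L/AE) = 0.2641/2.607×10⁻⁵ = 10.13 kN (tensile).
σ_{concrete} = P / A = 10130 / 500 = 20.26 MPa.

σ ≈ 20.3 MPa (tensile)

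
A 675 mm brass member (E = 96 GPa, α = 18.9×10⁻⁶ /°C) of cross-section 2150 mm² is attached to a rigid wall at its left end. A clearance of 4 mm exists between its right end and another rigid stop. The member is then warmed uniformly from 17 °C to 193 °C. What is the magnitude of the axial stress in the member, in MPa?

σ ≈ 0 MPa

If the wall were absent the member would grow by αΔT L = 18.9×10⁻⁶ × 176 × 675 = 2.245 mm.
This is smaller than the 4 mm clearance, so the member expands freely without reaching the stop — the stress is zero.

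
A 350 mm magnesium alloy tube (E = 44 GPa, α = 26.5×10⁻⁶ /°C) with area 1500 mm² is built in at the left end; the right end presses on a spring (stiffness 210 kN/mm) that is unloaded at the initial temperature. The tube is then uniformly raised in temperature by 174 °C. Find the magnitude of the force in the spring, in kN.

P ≈ 160 kN

The unrestrained thermal change is αΔT L = 26.5×10⁻⁶ × 174 × 350 = 1.614 mm.
Let P be the compressive force at the spring. The tube shortens elastically by PL/(AE) and the spring compresses by P/k; together these equal δ_free.
P [ L/(AE) + 1/k ] = δ_free → P [ 350/(1500×44×10³) + 1/(210×10³) ] = 1.614.
P = 1.614 / 1.006×10⁻⁵ = 160300 N.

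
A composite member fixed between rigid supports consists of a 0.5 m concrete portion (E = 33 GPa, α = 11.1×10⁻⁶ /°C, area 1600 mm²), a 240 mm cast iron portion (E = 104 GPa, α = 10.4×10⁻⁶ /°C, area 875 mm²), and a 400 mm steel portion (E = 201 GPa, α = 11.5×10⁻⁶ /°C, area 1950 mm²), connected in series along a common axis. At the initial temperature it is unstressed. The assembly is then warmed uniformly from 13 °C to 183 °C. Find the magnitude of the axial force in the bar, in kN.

Free thermal expansion of the whole bar: Σ αᵢΔT Lᵢ = 11.1×10⁻⁶×170×500 + 10.4×10⁻⁶×170×240 + 11.5×10⁻⁶×170×400 = 2.15 mm.
The walls prevent any net length change, so an axial force P (same in every segment) develops. Compatibility: P · Σ Lᵢ/(AᵢEᵢ) = δ_free.
Σ Lᵢ/(AᵢEᵢ) = 500/(1600×33×10³) + 240/(875×104×10³) + 400/(1950×201×10³) = 1.313×10⁻⁵ mm/N.
Hence P = δ_free / Σ(L/AE) = 2.15/1.313×10⁻⁵ = 163.8 kN (compressive).

P ≈ 164 kN (compressive)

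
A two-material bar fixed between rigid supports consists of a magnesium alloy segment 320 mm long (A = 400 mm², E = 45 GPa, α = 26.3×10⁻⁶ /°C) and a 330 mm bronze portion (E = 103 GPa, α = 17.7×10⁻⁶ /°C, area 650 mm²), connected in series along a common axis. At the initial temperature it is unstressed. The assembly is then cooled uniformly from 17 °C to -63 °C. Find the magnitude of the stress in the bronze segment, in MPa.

σ ≈ 77.3 MPa (tensile)

With the walls removed the bar would change length by δ_free = Σ αᵢΔT Lᵢ = 26.3×10⁻⁶×80×320 + 17.7×10⁻⁶×80×330 = 1.141 mm.
The walls prevent any net length change, so an axial force P (same in every segment) develops. Compatibility: P · Σ Lᵢ/(AᵢEᵢ) = δ_free.
The series flexibility is Σ Lᵢ/(AᵢEᵢ) = 320/(400×45×10³) + 330/(650×103×10³) = 2.271×10⁻⁵ mm/N.
Hence P = δ_free / Σ(L/AE) = 1.141/2.271×10⁻⁵ = 50.23 kN (tensile).
σ_{bronze} = P / A = 50230 / 650 = 77.28 MPa.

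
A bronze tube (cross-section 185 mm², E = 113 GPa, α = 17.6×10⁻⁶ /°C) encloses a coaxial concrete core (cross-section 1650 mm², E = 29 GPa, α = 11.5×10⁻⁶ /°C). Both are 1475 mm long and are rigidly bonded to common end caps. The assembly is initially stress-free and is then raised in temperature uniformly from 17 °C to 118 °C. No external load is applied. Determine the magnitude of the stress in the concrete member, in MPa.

Equilibrium of a rigid end plate with no external load gives equal and opposite internal forces ±P in the two members. Since α_{bronze} > α_{concrete}, heating drives the bronze into compression and the concrete into tension.
Compatibility of the two members (thermal + elastic change equal): (α₁ − α₂)ΔT = P·[1/(A₁E₁) + 1/(A₂E₂)].
|α₁ − α₂|·ΔT = 6.1×10⁻⁶ × 101 = 0.0006161.
1/(A₁E₁) + 1/(A₂E₂) = 1/(185×113×10³) + 1/(1650×29×10³) = 6.873×10⁻⁸ N⁻¹.
P = 0.0006161 / 6.873×10⁻⁸ = 8964 N = 8.964 kN.
σ_{concrete} = P/A₂ = 8964/1650 = 5.432 MPa, tensile.

σ ≈ 5.43 MPa (tensile)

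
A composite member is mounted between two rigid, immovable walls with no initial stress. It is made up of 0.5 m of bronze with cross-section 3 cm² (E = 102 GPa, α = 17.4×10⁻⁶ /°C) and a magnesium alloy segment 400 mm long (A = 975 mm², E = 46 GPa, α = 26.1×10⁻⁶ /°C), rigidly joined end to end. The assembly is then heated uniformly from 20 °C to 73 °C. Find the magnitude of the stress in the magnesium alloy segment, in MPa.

σ ≈ 41.2 MPa (compressive)

If the supports were absent, the total length change would be Σ αᵢΔT Lᵢ = 17.4×10⁻⁶×53×500 + 26.1×10⁻⁶×53×400 = 1.014 mm.
The rigid supports impose zero overall length change; the single axial force P common to all segments must satisfy P Σ Lᵢ/(AᵢEᵢ) = δ_free.
The series flexibility is Σ Lᵢ/(AᵢEᵢ) = 500/(300×102×10³) + 400/(975×46×10³) = 2.526×10⁻⁵ mm/N.
So P = 1.014 / 2.526×10⁻⁵ = 40.16 kN, compressive.
σ_{magnesium alloy} = P / A = 40160 / 975 = 41.19 MPa.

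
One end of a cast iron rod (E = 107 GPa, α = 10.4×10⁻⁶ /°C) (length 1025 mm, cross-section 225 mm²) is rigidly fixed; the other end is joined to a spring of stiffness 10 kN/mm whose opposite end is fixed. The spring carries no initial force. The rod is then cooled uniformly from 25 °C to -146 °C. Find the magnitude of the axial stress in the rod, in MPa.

σ ≈ 56.8 MPa (tensile)

The unrestrained thermal change is αΔT L = 10.4×10⁻⁶ × 171 × 1025 = 1.823 mm.
With a force P in the spring, the elastic change of the rod is PL/(AE) and that of the spring is P/k; compatibility requires their sum to equal δ_free.
So P = δ_free / [L/(AE) + 1/k] = 1.823 / [ 1025/(225×107×10³) + 1/(10×10³) ].
P = 1.823 / 0.0001426 = 12790 N.
σ = P/A = 12790/225 = 56.82 MPa.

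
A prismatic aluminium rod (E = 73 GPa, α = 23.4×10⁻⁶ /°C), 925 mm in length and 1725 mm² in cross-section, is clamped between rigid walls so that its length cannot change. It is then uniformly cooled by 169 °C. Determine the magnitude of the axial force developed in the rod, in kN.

Full restraint means ε = 0, so the stress is σ = EαΔT = 73×10³ × 23.4×10⁻⁶ × 169 = 288.7 MPa.
Then P = σA = 288.7 × 1725 mm² = 498 kN, tensile.

P ≈ 498 kN (tensile)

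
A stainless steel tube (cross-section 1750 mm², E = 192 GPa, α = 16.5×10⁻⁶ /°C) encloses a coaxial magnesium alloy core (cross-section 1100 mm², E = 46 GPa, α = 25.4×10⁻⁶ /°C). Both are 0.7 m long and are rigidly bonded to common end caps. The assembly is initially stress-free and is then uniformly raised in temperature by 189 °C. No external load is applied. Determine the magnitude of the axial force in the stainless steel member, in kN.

P ≈ 74 kN (tensile in the stainless steel)

The magnesium alloy has the larger α, so on heating it would change length more than the stainless steel if both were free. The rigid plates force a common final length, so the magnesium alloy is put into compression and the stainless steel into tension, with equal and opposite forces P (no external load).
Equating the net (thermal + elastic) strains gives |α₁ − α₂|·ΔT = P·[1/(A₁E₁) + 1/(A₂E₂)].
|α₁ − α₂|·ΔT = 8.9×10⁻⁶ × 189 = 0.001682.
1/(A₁E₁) + 1/(A₂E₂) = 1/(1750×192×10³) + 1/(1100×46×10³) = 2.274×10⁻⁸ N⁻¹.
So P = 0.001682 / 2.274×10⁻⁸ = 73.97 kN.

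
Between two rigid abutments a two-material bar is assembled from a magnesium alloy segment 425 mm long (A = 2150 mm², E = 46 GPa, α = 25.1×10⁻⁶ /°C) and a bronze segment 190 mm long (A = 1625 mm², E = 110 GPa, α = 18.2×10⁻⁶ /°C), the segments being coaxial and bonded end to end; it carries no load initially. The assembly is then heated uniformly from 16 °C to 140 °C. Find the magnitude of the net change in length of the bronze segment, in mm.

|ΔL| ≈ 0.0815 mm

If the supports were absent, the total length change would be Σ αᵢΔT Lᵢ = 25.1×10⁻⁶×124×425 + 18.2×10⁻⁶×124×190 = 1.752 mm.
The walls prevent any net length change, so an axial force P (same in every segment) develops. Compatibility: P · Σ Lᵢ/(AᵢEᵢ) = δ_free.
Σ Lᵢ/(AᵢEᵢ) = 425/(2150×46×10³) + 190/(1625×110×10³) = 5.36×10⁻⁶ mm/N.
P = 1.752 / 5.36×10⁻⁶ = 326800 N = 326.8 kN, compressive.
For the bronze segment, free thermal change = 18.2×10⁻⁶×124×190 = 0.4288 mm and elastic change from P = 326800×190/(1625×110×10³) = 0.3473 mm; these oppose, so the net change is 0.0815 mm (segment lengthens).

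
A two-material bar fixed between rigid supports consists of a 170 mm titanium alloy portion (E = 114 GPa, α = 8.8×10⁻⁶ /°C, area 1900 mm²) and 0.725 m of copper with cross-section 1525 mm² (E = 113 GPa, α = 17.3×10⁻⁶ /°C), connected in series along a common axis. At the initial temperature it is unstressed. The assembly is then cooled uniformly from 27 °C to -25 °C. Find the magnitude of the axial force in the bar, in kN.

If the supports were absent, the total length change would be Σ αᵢΔT Lᵢ = 8.8×10⁻⁶×52×170 + 17.3×10⁻⁶×52×725 = 0.73 mm.
Since the ends are fixed, an axial force P builds up, equal in every segment, with P · Σ Lᵢ/(AᵢEᵢ) = δ_free.
Σ Lᵢ/(AᵢEᵢ) = 170/(1900×114×10³) + 725/(1525×113×10³) = 4.992×10⁻⁶ mm/N.
So P = 0.73 / 4.992×10⁻⁶ = 146.2 kN, tensile.

P ≈ 146 kN (tensile)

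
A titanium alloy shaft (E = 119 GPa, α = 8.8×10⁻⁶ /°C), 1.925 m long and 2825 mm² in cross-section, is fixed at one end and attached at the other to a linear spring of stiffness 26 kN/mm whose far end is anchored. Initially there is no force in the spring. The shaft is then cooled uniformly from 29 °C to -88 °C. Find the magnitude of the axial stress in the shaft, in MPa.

σ ≈ 15.9 MPa (tensile)

The unrestrained thermal change is αΔT L = 8.8×10⁻⁶ × 117 × 1925 = 1.982 mm.
Let P be the tensile force in the spring. The shaft extends elastically by PL/(AE) and the spring stretches by P/k; together these equal δ_free.
P [ L/(AE) + 1/k ] = δ_free → P [ 1925/(2825×119×10³) + 1/(26×10³) ] = 1.982.
P = 1.982 / 4.419×10⁻⁵ = 44850 N.
σ = P/A = 44850/2825 = 15.88 MPa.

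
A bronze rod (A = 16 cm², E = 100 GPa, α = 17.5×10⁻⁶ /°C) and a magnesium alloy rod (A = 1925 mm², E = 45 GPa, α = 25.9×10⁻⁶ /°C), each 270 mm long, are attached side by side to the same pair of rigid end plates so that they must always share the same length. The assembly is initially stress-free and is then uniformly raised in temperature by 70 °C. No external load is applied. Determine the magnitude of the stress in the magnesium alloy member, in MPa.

σ ≈ 17.2 MPa (compressive)

Equilibrium of a rigid end plate with no external load gives equal and opposite internal forces ±P in the two members. Since α_{magnesium alloy} > α_{bronze}, heating drives the magnesium alloy into compression and the bronze into tension.
Compatibility of the two members (thermal + elastic change equal): (α₁ − α₂)ΔT = P·[1/(A₁E₁) + 1/(A₂E₂)].
|α₁ − α₂|·ΔT = 8.4×10⁻⁶ × 70 = 0.000588.
1/(A₁E₁) + 1/(A₂E₂) = 1/(1600×100×10³) + 1/(1925×45×10³) = 1.779×10⁻⁸ N⁻¹.
P = 0.000588 / 1.779×10⁻⁸ = 33040 N = 33.04 kN.
σ_{magnesium alloy} = P/A₂ = 33040/1925 = 17.17 MPa, compressive.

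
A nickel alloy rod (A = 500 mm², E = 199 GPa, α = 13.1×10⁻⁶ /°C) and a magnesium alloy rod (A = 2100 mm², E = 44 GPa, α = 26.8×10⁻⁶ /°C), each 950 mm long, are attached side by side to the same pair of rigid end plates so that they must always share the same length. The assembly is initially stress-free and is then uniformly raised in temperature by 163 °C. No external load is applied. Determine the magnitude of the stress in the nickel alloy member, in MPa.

σ ≈ 214 MPa (tensile)

Both members must finish at the same length. With the larger α, the magnesium alloy tends to over-expand; the plates restrain it, putting the magnesium alloy in compression and the nickel alloy in tension. With no external load the two internal forces are equal and opposite, magnitude P.
Setting the final lengths equal and cancelling L: (α₁ − α₂)ΔT = P/(A₁E₁) + P/(A₂E₂).
|α₁ − α₂|·ΔT = 13.7×10⁻⁶ × 163 = 0.002233.
1/(A₁E₁) + 1/(A₂E₂) = 1/(500×199×10³) + 1/(2100×44×10³) = 2.087×10⁻⁸ N⁻¹.
P = 0.002233 / 2.087×10⁻⁸ = 107000 N = 107 kN.
σ_{nickel alloy} = P/A₁ = 107000/500 = 214 MPa, tensile.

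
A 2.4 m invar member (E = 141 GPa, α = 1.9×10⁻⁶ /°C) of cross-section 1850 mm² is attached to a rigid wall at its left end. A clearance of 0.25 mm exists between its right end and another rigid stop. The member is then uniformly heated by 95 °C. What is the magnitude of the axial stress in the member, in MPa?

If the wall were absent the member would grow by αΔT L = 1.9×10⁻⁶ × 95 × 2400 = 0.4332 mm.
The gap closes (δ_free > 0.25 mm) and the wall then resists a further 0.4332 − 0.25 = 0.1832 mm of expansion.
That suppressed elongation corresponds to σ = E·Δ/L = 141×10³ × 0.1832/2400 = 10.76 MPa.

σ ≈ 10.8 MPa (compressive)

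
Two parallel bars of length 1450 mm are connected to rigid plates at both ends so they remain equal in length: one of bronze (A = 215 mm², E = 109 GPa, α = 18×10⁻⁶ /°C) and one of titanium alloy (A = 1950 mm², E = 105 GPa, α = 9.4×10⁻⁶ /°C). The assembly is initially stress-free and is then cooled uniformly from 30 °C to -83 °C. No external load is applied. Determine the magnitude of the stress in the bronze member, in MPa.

Equilibrium of a rigid end plate with no external load gives equal and opposite internal forces ±P in the two members. Since α_{bronze} > α_{titanium alloy}, cooling drives the bronze into tension and the titanium alloy into compression.
Equating the net (thermal + elastic) strains gives |α₁ − α₂|·ΔT = P·[1/(A₁E₁) + 1/(A₂E₂)].
|α₁ − α₂|·ΔT = 8.6×10⁻⁶ × 113 = 0.0009718.
1/(A₁E₁) + 1/(A₂E₂) = 1/(215×109×10³) + 1/(1950×105×10³) = 4.756×10⁻⁸ N⁻¹.
So P = 0.0009718 / 4.756×10⁻⁸ = 20.44 kN.
σ_{bronze} = P/A₁ = 20440/215 = 95.05 MPa, tensile.

σ ≈ 95 MPa (tensile)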